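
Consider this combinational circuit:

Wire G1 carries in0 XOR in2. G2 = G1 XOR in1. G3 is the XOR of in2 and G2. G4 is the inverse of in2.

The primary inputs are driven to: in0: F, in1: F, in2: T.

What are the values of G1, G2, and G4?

G1 = in0 XOR in2 = F XOR T = T
G2 = G1 XOR in1 = T XOR F = T
G4 = NOT in2 = NOT T = F

G1 = T, G2 = T, G4 = F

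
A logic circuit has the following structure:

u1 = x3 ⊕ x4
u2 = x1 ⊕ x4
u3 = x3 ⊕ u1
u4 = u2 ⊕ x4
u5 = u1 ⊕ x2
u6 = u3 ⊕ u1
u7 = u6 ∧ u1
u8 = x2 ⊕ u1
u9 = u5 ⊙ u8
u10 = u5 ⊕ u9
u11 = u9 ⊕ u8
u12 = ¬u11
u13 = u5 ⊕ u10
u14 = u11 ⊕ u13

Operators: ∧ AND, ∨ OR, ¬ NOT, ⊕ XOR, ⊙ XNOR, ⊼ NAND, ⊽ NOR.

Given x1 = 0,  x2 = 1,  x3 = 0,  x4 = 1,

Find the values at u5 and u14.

u5 = 0  u14 = 0

u1 = x3 XOR x4 = 0 XOR 1 = 1
u5 = u1 XOR x2 = 1 XOR 1 = 0
u8 = x2 XOR u1 = 1 XOR 1 = 0
u9 = u5 XNOR u8 = 0 XNOR 0 = 1
u10 = u5 XOR u9 = 0 XOR 1 = 1
u11 = u9 XOR u8 = 1 XOR 0 = 1
u13 = u5 XOR u10 = 0 XOR 1 = 1
u14 = u11 XOR u13 = 1 XOR 1 = 0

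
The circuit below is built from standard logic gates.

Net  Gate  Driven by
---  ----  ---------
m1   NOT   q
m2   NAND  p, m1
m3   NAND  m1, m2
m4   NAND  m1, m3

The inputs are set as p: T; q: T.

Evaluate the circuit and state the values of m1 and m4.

m1 = NOT q = NOT T = F
m2 = p NAND m1 = T NAND F = T
m3 = m1 NAND m2 = F NAND T = T
m4 = m1 NAND m3 = F NAND T = T

m1 = F, m4 = T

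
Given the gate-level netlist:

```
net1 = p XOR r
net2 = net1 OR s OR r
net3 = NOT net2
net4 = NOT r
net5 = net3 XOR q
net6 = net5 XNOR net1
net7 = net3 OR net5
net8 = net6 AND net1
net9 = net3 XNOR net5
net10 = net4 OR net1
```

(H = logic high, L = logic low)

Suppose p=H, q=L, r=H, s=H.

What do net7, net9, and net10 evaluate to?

net1 = p XOR r = H XOR H = L
net2 = net1 OR s OR r = L OR H OR H = H
net3 = NOT net2 = NOT H = L
net4 = NOT r = NOT H = L
net5 = net3 XOR q = L XOR L = L
net7 = net3 OR net5 = L OR L = L
net9 = net3 XNOR net5 = L XNOR L = H
net10 = net4 OR net1 = L OR L = L

net7 = L  net9 = H  net10 = L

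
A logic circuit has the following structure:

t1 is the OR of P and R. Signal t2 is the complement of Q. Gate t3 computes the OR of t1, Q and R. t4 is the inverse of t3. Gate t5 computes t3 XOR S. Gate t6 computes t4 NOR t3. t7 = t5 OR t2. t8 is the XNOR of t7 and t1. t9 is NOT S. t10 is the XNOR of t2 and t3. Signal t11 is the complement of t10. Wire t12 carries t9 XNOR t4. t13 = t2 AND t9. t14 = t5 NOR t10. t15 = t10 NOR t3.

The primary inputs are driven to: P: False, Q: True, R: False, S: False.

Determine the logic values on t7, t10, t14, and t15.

t1 = P OR R = False OR False = False
t2 = NOT Q = NOT True = False
t3 = t1 OR Q OR R = False OR True OR False = True
t5 = t3 XOR S = True XOR False = True
t7 = t5 OR t2 = True OR False = True
t10 = t2 XNOR t3 = False XNOR True = False
t14 = t5 NOR t10 = True NOR False = False
t15 = t10 NOR t3 = False NOR True = False

t7 = True, t10 = False, t14 = False, t15 = False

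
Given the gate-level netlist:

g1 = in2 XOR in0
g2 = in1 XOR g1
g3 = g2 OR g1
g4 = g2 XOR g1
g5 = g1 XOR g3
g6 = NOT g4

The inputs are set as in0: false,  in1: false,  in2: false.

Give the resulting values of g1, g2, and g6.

g1 = false  g2 = false  g6 = true

g1 = in2 XOR in0 = false XOR false = false
g2 = in1 XOR g1 = false XOR false = false
g4 = g2 XOR g1 = false XOR false = false
g6 = NOT g4 = NOT false = true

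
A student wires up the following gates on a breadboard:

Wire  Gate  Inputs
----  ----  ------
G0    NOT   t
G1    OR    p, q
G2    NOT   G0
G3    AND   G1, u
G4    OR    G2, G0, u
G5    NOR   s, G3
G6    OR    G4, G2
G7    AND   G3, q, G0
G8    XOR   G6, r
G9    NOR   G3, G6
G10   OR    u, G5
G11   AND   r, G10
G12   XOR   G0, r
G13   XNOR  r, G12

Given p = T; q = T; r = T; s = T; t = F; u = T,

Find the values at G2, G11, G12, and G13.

G0 = NOT t = NOT F = T
G1 = p OR q = T OR T = T
G2 = NOT G0 = NOT T = F
G3 = G1 AND u = T AND T = T
G5 = s NOR G3 = T NOR T = F
G10 = u OR G5 = T OR F = T
G11 = r AND G10 = T AND T = T
G12 = G0 XOR r = T XOR T = F
G13 = r XNOR G12 = T XNOR F = F

G2 = F  G11 = T  G12 = F  G13 = F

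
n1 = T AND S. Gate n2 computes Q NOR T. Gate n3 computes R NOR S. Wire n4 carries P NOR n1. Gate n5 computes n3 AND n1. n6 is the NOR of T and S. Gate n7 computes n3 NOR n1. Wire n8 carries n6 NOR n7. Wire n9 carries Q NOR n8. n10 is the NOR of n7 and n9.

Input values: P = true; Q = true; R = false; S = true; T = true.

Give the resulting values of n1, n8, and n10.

n1 = true, n8 = true, n10 = true

n1 = T AND S = true AND true = true
n3 = R NOR S = false NOR true = false
n6 = T NOR S = true NOR true = false
n7 = n3 NOR n1 = false NOR true = false
n8 = n6 NOR n7 = false NOR false = true
n9 = Q NOR n8 = true NOR true = false
n10 = n7 NOR n9 = false NOR false = true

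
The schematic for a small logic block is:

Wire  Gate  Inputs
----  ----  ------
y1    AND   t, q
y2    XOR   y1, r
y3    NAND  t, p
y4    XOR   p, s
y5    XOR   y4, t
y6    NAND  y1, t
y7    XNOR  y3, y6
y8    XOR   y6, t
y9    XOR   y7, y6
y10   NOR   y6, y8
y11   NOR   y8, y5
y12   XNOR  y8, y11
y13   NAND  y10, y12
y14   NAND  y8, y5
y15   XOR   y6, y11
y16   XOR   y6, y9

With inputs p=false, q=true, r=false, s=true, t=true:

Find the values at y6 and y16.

y6 = false; y16 = false

y1 = t AND q = true AND true = true
y3 = t NAND p = true NAND false = true
y6 = y1 NAND t = true NAND true = false
y7 = y3 XNOR y6 = true XNOR false = false
y9 = y7 XOR y6 = false XOR false = false
y16 = y6 XOR y9 = false XOR false = false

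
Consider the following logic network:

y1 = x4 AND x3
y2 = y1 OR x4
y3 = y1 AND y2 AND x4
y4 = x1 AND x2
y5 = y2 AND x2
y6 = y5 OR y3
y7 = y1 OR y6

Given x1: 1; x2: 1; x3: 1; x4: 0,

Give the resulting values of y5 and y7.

y5 = 0, y7 = 0

y1 = x4 AND x3 = 0 AND 1 = 0
y2 = y1 OR x4 = 0 OR 0 = 0
y3 = y1 AND y2 AND x4 = 0 AND 0 AND 0 = 0
y5 = y2 AND x2 = 0 AND 1 = 0
y6 = y5 OR y3 = 0 OR 0 = 0
y7 = y1 OR y6 = 0 OR 0 = 0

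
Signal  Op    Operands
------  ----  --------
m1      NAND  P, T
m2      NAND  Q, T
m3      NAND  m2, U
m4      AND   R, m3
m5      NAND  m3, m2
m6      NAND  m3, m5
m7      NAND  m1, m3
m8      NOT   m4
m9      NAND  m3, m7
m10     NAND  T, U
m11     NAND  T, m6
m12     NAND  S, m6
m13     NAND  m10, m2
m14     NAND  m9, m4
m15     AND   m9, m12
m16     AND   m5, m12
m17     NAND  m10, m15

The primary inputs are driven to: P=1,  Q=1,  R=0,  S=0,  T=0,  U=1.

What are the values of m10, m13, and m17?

m1 = P NAND T = 1 NAND 0 = 1
m2 = Q NAND T = 1 NAND 0 = 1
m3 = m2 NAND U = 1 NAND 1 = 0
m5 = m3 NAND m2 = 0 NAND 1 = 1
m6 = m3 NAND m5 = 0 NAND 1 = 1
m7 = m1 NAND m3 = 1 NAND 0 = 1
m9 = m3 NAND m7 = 0 NAND 1 = 1
m10 = T NAND U = 0 NAND 1 = 1
m12 = S NAND m6 = 0 NAND 1 = 1
m13 = m10 NAND m2 = 1 NAND 1 = 0
m15 = m9 AND m12 = 1 AND 1 = 1
m17 = m10 NAND m15 = 1 NAND 1 = 0

m10 = 1; m13 = 0; m17 = 0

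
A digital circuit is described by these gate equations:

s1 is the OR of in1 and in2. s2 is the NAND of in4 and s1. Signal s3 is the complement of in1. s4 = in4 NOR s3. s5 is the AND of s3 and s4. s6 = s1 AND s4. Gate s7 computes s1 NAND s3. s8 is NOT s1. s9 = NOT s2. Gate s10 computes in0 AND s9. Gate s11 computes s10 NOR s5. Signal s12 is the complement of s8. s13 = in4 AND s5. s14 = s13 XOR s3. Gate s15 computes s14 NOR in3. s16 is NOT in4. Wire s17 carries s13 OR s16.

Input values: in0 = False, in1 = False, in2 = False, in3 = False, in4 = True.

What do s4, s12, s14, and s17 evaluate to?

s1 = in1 OR in2 = False OR False = False
s3 = NOT in1 = NOT False = True
s4 = in4 NOR s3 = True NOR True = False
s5 = s3 AND s4 = True AND False = False
s8 = NOT s1 = NOT False = True
s12 = NOT s8 = NOT True = False
s13 = in4 AND s5 = True AND False = False
s14 = s13 XOR s3 = False XOR True = True
s16 = NOT in4 = NOT True = False
s17 = s13 OR s16 = False OR False = False

s4 = False  s12 = False  s14 = True  s17 = False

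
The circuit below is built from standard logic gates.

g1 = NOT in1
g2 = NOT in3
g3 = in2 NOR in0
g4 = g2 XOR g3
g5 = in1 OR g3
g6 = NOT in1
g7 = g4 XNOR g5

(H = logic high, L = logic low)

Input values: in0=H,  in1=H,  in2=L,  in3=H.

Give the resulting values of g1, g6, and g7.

g1 = L, g6 = L, g7 = L

g1 = NOT in1 = NOT H = L
g2 = NOT in3 = NOT H = L
g3 = in2 NOR in0 = L NOR H = L
g4 = g2 XOR g3 = L XOR L = L
g5 = in1 OR g3 = H OR L = H
g6 = NOT in1 = NOT H = L
g7 = g4 XNOR g5 = L XNOR H = L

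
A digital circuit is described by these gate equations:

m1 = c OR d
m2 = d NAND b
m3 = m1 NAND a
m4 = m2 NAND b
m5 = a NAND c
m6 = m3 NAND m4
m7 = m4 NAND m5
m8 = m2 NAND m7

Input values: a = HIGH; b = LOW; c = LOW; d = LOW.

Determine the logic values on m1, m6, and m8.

m1 = c OR d = LOW OR LOW = LOW
m2 = d NAND b = LOW NAND LOW = HIGH
m3 = m1 NAND a = LOW NAND HIGH = HIGH
m4 = m2 NAND b = HIGH NAND LOW = HIGH
m5 = a NAND c = HIGH NAND LOW = HIGH
m6 = m3 NAND m4 = HIGH NAND HIGH = LOW
m7 = m4 NAND m5 = HIGH NAND HIGH = LOW
m8 = m2 NAND m7 = HIGH NAND LOW = HIGH

m1 = LOW, m6 = LOW, m8 = HIGH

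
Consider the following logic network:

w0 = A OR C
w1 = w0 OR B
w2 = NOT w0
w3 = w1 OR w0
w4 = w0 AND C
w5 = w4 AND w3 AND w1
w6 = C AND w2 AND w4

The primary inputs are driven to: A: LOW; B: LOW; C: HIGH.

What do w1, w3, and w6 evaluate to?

w1 = HIGH  w3 = HIGH  w6 = LOW

w0 = A OR C = LOW OR HIGH = HIGH
w1 = w0 OR B = HIGH OR LOW = HIGH
w2 = NOT w0 = NOT HIGH = LOW
w3 = w1 OR w0 = HIGH OR HIGH = HIGH
w4 = w0 AND C = HIGH AND HIGH = HIGH
w6 = C AND w2 AND w4 = HIGH AND LOW AND HIGH = LOW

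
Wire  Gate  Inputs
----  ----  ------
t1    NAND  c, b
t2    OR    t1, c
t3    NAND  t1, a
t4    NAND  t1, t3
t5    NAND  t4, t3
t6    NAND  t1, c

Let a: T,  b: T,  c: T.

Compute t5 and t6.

t5 = F, t6 = T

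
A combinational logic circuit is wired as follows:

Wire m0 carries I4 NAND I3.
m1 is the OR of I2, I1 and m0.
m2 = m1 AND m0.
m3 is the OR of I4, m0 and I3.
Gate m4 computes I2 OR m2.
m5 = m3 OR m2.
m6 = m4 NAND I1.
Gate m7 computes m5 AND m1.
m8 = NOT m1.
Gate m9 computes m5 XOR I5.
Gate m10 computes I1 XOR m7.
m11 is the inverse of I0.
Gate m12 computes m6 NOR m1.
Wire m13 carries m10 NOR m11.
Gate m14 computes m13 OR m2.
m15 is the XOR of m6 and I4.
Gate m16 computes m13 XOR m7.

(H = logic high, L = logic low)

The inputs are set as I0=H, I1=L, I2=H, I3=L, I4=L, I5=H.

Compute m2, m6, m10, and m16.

m2 = H, m6 = H, m10 = H, m16 = H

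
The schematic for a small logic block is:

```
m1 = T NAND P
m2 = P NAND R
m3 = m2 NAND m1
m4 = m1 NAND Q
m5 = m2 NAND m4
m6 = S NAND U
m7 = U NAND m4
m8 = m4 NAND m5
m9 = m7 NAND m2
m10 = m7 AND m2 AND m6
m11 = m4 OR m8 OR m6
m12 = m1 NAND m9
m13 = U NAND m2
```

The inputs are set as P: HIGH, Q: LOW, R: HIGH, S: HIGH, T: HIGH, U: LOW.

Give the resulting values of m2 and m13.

m2 = LOW; m13 = HIGH

m2 = P NAND R = HIGH NAND HIGH = LOW
m13 = U NAND m2 = LOW NAND LOW = HIGH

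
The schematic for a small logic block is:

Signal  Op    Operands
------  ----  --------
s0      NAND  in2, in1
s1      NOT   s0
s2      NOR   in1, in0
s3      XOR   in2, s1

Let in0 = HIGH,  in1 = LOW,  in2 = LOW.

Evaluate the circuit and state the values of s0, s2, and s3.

s0 = HIGH, s2 = LOW, s3 = LOW

s0 = in2 NAND in1 = LOW NAND LOW = HIGH
s1 = NOT s0 = NOT HIGH = LOW
s2 = in1 NOR in0 = LOW NOR HIGH = LOW
s3 = in2 XOR s1 = LOW XOR LOW = LOW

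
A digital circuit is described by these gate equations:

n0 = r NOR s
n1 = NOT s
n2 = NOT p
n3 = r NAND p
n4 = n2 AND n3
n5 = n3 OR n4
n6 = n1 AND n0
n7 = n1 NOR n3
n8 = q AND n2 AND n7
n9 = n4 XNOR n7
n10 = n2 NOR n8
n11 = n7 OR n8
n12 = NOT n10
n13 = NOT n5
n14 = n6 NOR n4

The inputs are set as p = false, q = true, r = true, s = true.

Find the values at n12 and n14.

n12 = true, n14 = false

n0 = r NOR s = true NOR true = false
n1 = NOT s = NOT true = false
n2 = NOT p = NOT false = true
n3 = r NAND p = true NAND false = true
n4 = n2 AND n3 = true AND true = true
n6 = n1 AND n0 = false AND false = false
n7 = n1 NOR n3 = false NOR true = false
n8 = q AND n2 AND n7 = true AND true AND false = false
n10 = n2 NOR n8 = true NOR false = false
n12 = NOT n10 = NOT false = true
n14 = n6 NOR n4 = false NOR true = false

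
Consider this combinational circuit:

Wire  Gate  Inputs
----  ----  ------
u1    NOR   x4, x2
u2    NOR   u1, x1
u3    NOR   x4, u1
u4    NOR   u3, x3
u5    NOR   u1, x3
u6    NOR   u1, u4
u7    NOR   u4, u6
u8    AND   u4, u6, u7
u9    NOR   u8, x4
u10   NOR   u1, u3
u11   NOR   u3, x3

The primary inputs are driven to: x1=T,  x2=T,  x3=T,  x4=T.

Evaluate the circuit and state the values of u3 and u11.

u3 = F, u11 = F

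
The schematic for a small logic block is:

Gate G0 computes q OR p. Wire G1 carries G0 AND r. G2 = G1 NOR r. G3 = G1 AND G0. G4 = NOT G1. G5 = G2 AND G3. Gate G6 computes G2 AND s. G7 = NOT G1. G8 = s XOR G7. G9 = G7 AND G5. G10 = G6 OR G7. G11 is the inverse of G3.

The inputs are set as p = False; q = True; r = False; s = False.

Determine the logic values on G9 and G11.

G9 = False  G11 = True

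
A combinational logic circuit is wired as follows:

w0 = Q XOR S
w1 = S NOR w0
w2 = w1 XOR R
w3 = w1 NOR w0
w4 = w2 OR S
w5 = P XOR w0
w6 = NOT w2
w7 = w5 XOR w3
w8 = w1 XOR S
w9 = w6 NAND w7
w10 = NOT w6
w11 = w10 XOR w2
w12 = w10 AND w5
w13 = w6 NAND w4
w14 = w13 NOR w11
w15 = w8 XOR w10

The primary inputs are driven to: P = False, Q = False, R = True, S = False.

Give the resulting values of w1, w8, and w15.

w1 = True, w8 = True, w15 = True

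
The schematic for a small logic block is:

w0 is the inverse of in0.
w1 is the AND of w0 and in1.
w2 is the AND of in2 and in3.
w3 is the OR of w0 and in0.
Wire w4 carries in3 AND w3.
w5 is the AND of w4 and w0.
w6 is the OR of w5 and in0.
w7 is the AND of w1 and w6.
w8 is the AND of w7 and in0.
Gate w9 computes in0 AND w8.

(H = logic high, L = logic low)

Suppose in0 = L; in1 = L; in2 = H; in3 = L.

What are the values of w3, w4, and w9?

w3 = H  w4 = L  w9 = L

w0 = NOT in0 = NOT L = H
w1 = w0 AND in1 = H AND L = L
w3 = w0 OR in0 = H OR L = H
w4 = in3 AND w3 = L AND H = L
w5 = w4 AND w0 = L AND H = L
w6 = w5 OR in0 = L OR L = L
w7 = w1 AND w6 = L AND L = L
w8 = w7 AND in0 = L AND L = L
w9 = in0 AND w8 = L AND L = L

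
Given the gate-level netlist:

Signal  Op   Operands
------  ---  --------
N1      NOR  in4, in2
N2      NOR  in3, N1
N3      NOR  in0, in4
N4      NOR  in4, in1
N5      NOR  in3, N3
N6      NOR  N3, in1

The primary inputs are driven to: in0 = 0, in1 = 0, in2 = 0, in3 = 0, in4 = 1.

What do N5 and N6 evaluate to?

N5 = 1, N6 = 1

N3 = in0 NOR in4 = 0 NOR 1 = 0
N5 = in3 NOR N3 = 0 NOR 0 = 1
N6 = N3 NOR in1 = 0 NOR 0 = 1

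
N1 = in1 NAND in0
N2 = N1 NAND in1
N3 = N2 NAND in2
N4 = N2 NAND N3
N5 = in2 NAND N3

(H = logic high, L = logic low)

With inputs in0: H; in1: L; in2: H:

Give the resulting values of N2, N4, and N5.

N2 = H  N4 = H  N5 = H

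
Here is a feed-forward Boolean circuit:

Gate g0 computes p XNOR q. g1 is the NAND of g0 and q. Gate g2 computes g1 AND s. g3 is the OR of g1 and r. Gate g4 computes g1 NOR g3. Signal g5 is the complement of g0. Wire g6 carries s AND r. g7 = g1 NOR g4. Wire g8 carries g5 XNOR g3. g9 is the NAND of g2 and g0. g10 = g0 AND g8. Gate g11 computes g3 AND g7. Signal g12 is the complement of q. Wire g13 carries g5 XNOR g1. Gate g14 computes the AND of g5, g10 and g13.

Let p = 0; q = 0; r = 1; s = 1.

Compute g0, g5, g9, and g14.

g0 = p XNOR q = 0 XNOR 0 = 1
g1 = g0 NAND q = 1 NAND 0 = 1
g2 = g1 AND s = 1 AND 1 = 1
g3 = g1 OR r = 1 OR 1 = 1
g5 = NOT g0 = NOT 1 = 0
g8 = g5 XNOR g3 = 0 XNOR 1 = 0
g9 = g2 NAND g0 = 1 NAND 1 = 0
g10 = g0 AND g8 = 1 AND 0 = 0
g13 = g5 XNOR g1 = 0 XNOR 1 = 0
g14 = g5 AND g10 AND g13 = 0 AND 0 AND 0 = 0

g0 = 1; g5 = 0; g9 = 0; g14 = 0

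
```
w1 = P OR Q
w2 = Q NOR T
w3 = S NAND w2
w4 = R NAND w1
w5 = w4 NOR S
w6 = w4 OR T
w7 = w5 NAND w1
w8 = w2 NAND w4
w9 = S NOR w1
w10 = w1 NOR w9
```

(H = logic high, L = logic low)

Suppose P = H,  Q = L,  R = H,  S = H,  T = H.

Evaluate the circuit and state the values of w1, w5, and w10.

w1 = H  w5 = L  w10 = L

w1 = P OR Q = H OR L = H
w4 = R NAND w1 = H NAND H = L
w5 = w4 NOR S = L NOR H = L
w9 = S NOR w1 = H NOR H = L
w10 = w1 NOR w9 = H NOR L = L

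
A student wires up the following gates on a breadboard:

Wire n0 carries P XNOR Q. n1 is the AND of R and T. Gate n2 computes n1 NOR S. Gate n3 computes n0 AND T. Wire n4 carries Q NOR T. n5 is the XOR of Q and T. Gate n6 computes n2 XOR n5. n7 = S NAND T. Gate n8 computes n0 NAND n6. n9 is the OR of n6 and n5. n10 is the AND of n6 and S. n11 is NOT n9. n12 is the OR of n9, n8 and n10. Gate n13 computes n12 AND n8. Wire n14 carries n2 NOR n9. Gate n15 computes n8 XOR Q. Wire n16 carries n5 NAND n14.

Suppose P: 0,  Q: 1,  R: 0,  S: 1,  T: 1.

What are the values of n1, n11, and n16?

n1 = R AND T = 0 AND 1 = 0
n2 = n1 NOR S = 0 NOR 1 = 0
n5 = Q XOR T = 1 XOR 1 = 0
n6 = n2 XOR n5 = 0 XOR 0 = 0
n9 = n6 OR n5 = 0 OR 0 = 0
n11 = NOT n9 = NOT 0 = 1
n14 = n2 NOR n9 = 0 NOR 0 = 1
n16 = n5 NAND n14 = 0 NAND 1 = 1

n1 = 0, n11 = 1, n16 = 1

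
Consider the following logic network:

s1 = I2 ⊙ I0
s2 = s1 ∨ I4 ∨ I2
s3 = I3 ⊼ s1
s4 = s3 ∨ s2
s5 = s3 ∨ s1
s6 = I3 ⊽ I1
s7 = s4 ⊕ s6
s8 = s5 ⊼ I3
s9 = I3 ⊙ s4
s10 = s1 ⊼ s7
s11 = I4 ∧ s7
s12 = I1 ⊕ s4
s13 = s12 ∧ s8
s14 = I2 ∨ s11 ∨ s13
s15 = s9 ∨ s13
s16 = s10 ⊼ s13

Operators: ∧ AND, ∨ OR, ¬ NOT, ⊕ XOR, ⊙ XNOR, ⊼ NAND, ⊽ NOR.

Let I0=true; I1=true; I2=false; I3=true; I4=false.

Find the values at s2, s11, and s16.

s2 = false  s11 = false  s16 = true

s1 = I2 XNOR I0 = false XNOR true = false
s2 = s1 OR I4 OR I2 = false OR false OR false = false
s3 = I3 NAND s1 = true NAND false = true
s4 = s3 OR s2 = true OR false = true
s5 = s3 OR s1 = true OR false = true
s6 = I3 NOR I1 = true NOR true = false
s7 = s4 XOR s6 = true XOR false = true
s8 = s5 NAND I3 = true NAND true = false
s10 = s1 NAND s7 = false NAND true = true
s11 = I4 AND s7 = false AND true = false
s12 = I1 XOR s4 = true XOR true = false
s13 = s12 AND s8 = false AND false = false
s16 = s10 NAND s13 = true NAND false = true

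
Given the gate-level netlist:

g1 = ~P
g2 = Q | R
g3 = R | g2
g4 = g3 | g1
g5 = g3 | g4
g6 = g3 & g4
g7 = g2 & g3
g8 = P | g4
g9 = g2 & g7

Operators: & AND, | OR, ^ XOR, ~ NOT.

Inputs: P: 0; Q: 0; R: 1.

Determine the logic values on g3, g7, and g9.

g3 = 1; g7 = 1; g9 = 1

g2 = Q OR R = 0 OR 1 = 1
g3 = R OR g2 = 1 OR 1 = 1
g7 = g2 AND g3 = 1 AND 1 = 1
g9 = g2 AND g7 = 1 AND 1 = 1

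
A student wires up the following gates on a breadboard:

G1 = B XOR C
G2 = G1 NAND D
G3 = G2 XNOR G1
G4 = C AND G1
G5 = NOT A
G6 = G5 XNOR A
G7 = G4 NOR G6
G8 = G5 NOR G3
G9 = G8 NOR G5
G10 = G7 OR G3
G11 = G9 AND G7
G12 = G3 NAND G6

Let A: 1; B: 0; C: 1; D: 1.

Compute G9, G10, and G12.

G9 = 0; G10 = 0; G12 = 1

G1 = B XOR C = 0 XOR 1 = 1
G2 = G1 NAND D = 1 NAND 1 = 0
G3 = G2 XNOR G1 = 0 XNOR 1 = 0
G4 = C AND G1 = 1 AND 1 = 1
G5 = NOT A = NOT 1 = 0
G6 = G5 XNOR A = 0 XNOR 1 = 0
G7 = G4 NOR G6 = 1 NOR 0 = 0
G8 = G5 NOR G3 = 0 NOR 0 = 1
G9 = G8 NOR G5 = 1 NOR 0 = 0
G10 = G7 OR G3 = 0 OR 0 = 0
G12 = G3 NAND G6 = 0 NAND 0 = 1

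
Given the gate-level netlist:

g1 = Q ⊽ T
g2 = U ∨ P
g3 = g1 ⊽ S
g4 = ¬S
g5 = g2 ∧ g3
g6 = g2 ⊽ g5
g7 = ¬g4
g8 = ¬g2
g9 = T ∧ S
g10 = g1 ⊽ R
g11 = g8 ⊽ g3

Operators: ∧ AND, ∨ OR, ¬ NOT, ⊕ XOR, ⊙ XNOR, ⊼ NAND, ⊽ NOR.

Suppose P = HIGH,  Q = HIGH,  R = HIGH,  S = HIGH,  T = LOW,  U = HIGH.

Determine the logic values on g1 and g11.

g1 = Q NOR T = HIGH NOR LOW = LOW
g2 = U OR P = HIGH OR HIGH = HIGH
g3 = g1 NOR S = LOW NOR HIGH = LOW
g8 = NOT g2 = NOT HIGH = LOW
g11 = g8 NOR g3 = LOW NOR LOW = HIGH

g1 = LOW, g11 = HIGH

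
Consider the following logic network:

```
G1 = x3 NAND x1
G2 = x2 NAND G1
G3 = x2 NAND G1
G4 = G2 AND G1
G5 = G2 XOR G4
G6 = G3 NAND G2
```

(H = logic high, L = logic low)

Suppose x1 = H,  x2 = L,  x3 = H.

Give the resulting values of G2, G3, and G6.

G1 = x3 NAND x1 = H NAND H = L
G2 = x2 NAND G1 = L NAND L = H
G3 = x2 NAND G1 = L NAND L = H
G6 = G3 NAND G2 = H NAND H = L

G2 = H, G3 = H, G6 = L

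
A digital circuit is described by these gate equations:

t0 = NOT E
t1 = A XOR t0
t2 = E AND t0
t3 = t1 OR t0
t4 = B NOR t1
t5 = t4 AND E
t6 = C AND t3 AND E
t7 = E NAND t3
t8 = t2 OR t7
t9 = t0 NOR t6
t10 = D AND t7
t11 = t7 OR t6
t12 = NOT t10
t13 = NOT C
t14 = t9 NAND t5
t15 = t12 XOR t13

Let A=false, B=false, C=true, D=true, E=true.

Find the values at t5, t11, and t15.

t0 = NOT E = NOT true = false
t1 = A XOR t0 = false XOR false = false
t3 = t1 OR t0 = false OR false = false
t4 = B NOR t1 = false NOR false = true
t5 = t4 AND E = true AND true = true
t6 = C AND t3 AND E = true AND false AND true = false
t7 = E NAND t3 = true NAND false = true
t10 = D AND t7 = true AND true = true
t11 = t7 OR t6 = true OR false = true
t12 = NOT t10 = NOT true = false
t13 = NOT C = NOT true = false
t15 = t12 XOR t13 = false XOR false = false

t5 = true, t11 = true, t15 = false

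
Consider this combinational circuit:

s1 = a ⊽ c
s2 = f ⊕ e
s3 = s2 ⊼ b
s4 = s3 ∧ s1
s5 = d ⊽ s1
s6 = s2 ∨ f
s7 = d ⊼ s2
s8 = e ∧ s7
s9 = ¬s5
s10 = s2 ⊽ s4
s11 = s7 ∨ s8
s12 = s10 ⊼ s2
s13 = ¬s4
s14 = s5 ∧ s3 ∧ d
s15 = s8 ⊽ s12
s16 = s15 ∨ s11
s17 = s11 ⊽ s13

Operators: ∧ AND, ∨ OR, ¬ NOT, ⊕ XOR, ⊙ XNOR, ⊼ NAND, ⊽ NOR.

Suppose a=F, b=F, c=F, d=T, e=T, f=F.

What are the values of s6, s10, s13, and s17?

s6 = T; s10 = F; s13 = F; s17 = T

s1 = a NOR c = F NOR F = T
s2 = f XOR e = F XOR T = T
s3 = s2 NAND b = T NAND F = T
s4 = s3 AND s1 = T AND T = T
s6 = s2 OR f = T OR F = T
s7 = d NAND s2 = T NAND T = F
s8 = e AND s7 = T AND F = F
s10 = s2 NOR s4 = T NOR T = F
s11 = s7 OR s8 = F OR F = F
s13 = NOT s4 = NOT T = F
s17 = s11 NOR s13 = F NOR F = T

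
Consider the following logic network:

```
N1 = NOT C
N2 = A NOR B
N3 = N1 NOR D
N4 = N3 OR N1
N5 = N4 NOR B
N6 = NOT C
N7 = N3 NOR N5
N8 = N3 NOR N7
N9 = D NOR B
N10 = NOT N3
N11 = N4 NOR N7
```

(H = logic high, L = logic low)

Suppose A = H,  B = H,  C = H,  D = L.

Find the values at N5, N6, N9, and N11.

N1 = NOT C = NOT H = L
N3 = N1 NOR D = L NOR L = H
N4 = N3 OR N1 = H OR L = H
N5 = N4 NOR B = H NOR H = L
N6 = NOT C = NOT H = L
N7 = N3 NOR N5 = H NOR L = L
N9 = D NOR B = L NOR H = L
N11 = N4 NOR N7 = H NOR L = L

N5 = L, N6 = L, N9 = L, N11 = L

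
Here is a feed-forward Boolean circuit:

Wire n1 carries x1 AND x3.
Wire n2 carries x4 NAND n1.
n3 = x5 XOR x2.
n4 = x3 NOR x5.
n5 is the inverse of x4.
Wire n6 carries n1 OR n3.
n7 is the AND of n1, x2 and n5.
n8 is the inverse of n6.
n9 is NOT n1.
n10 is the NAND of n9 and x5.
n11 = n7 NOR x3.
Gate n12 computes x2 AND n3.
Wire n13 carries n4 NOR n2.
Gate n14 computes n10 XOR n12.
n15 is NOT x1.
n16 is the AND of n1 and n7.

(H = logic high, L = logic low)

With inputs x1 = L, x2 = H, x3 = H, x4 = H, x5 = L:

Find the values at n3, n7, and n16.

n1 = x1 AND x3 = L AND H = L
n3 = x5 XOR x2 = L XOR H = H
n5 = NOT x4 = NOT H = L
n7 = n1 AND x2 AND n5 = L AND H AND L = L
n16 = n1 AND n7 = L AND L = L

n3 = H  n7 = L  n16 = L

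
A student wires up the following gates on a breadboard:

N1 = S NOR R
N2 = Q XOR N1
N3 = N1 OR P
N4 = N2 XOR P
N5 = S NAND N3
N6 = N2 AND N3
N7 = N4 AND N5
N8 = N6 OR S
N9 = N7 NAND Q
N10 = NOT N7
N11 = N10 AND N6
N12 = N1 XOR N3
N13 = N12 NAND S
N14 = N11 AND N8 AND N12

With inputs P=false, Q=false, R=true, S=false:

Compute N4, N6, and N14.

N4 = false; N6 = false; N14 = false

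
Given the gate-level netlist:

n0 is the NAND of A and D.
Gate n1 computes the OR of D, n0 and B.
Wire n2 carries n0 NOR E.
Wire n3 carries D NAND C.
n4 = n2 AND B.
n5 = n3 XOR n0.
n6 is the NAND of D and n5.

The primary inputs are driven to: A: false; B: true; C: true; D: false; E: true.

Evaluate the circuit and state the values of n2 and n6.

n2 = false; n6 = true

n0 = A NAND D = false NAND false = true
n2 = n0 NOR E = true NOR true = false
n3 = D NAND C = false NAND true = true
n5 = n3 XOR n0 = true XOR true = false
n6 = D NAND n5 = false NAND false = true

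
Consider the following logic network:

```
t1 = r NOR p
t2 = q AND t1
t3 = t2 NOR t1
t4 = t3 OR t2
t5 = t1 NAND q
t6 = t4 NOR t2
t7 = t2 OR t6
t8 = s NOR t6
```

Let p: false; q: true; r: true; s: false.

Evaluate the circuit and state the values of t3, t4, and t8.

t1 = r NOR p = true NOR false = false
t2 = q AND t1 = true AND false = false
t3 = t2 NOR t1 = false NOR false = true
t4 = t3 OR t2 = true OR false = true
t6 = t4 NOR t2 = true NOR false = false
t8 = s NOR t6 = false NOR false = true

t3 = true  t4 = true  t8 = true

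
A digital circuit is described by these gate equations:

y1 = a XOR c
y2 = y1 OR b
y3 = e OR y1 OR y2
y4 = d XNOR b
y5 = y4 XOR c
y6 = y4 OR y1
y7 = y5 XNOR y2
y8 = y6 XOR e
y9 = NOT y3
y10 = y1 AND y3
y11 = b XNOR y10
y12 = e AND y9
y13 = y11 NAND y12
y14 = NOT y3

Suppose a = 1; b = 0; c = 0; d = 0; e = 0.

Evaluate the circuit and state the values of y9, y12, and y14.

y9 = 0; y12 = 0; y14 = 0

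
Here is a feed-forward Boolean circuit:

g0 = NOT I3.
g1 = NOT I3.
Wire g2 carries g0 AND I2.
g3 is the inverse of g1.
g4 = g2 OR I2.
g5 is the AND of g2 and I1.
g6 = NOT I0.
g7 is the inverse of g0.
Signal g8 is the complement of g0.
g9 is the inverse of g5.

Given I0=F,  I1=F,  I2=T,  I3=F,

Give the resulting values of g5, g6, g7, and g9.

g5 = F  g6 = T  g7 = F  g9 = T

g0 = NOT I3 = NOT F = T
g2 = g0 AND I2 = T AND T = T
g5 = g2 AND I1 = T AND F = F
g6 = NOT I0 = NOT F = T
g7 = NOT g0 = NOT T = F
g9 = NOT g5 = NOT F = T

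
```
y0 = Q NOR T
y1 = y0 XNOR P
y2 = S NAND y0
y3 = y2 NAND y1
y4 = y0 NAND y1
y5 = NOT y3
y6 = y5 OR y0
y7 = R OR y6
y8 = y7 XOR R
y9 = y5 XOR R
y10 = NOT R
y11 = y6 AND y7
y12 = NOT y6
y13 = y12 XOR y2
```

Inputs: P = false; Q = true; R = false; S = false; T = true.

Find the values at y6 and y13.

y6 = true, y13 = true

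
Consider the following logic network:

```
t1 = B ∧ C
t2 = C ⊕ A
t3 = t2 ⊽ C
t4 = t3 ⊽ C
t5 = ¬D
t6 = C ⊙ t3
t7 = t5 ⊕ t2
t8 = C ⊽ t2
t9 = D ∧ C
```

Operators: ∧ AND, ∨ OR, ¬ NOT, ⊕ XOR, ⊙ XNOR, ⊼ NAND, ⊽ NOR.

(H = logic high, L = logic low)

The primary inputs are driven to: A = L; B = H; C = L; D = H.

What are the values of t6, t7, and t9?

t2 = C XOR A = L XOR L = L
t3 = t2 NOR C = L NOR L = H
t5 = NOT D = NOT H = L
t6 = C XNOR t3 = L XNOR H = L
t7 = t5 XOR t2 = L XOR L = L
t9 = D AND C = H AND L = L

t6 = L, t7 = L, t9 = L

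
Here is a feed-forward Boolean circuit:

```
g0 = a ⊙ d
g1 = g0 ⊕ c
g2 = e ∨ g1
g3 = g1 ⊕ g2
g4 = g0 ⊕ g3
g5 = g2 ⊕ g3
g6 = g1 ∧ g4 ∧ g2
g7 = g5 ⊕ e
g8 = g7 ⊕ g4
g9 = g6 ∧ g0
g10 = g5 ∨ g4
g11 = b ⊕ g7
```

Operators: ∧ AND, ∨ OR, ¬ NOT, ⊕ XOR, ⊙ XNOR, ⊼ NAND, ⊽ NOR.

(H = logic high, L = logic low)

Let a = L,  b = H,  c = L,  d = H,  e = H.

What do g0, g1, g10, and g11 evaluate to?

g0 = L; g1 = L; g10 = H; g11 = L

g0 = a XNOR d = L XNOR H = L
g1 = g0 XOR c = L XOR L = L
g2 = e OR g1 = H OR L = H
g3 = g1 XOR g2 = L XOR H = H
g4 = g0 XOR g3 = L XOR H = H
g5 = g2 XOR g3 = H XOR H = L
g7 = g5 XOR e = L XOR H = H
g10 = g5 OR g4 = L OR H = H
g11 = b XOR g7 = H XOR H = L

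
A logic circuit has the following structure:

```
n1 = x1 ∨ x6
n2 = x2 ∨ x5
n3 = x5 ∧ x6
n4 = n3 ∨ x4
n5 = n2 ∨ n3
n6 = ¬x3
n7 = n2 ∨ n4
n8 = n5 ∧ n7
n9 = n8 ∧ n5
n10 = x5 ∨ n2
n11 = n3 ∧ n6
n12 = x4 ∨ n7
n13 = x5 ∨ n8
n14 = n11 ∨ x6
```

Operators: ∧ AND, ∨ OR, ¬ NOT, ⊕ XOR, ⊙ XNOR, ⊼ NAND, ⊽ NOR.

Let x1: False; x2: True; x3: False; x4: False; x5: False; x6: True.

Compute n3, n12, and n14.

n2 = x2 OR x5 = True OR False = True
n3 = x5 AND x6 = False AND True = False
n4 = n3 OR x4 = False OR False = False
n6 = NOT x3 = NOT False = True
n7 = n2 OR n4 = True OR False = True
n11 = n3 AND n6 = False AND True = False
n12 = x4 OR n7 = False OR True = True
n14 = n11 OR x6 = False OR True = True

n3 = False, n12 = True, n14 = True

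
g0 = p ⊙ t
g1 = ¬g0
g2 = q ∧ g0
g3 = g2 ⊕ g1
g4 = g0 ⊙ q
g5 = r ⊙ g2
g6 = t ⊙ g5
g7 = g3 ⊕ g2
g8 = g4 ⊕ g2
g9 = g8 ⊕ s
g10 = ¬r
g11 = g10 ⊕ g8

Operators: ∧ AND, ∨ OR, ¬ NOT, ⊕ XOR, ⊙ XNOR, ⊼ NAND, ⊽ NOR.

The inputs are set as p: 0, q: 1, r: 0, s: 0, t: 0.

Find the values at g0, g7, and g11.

g0 = p XNOR t = 0 XNOR 0 = 1
g1 = NOT g0 = NOT 1 = 0
g2 = q AND g0 = 1 AND 1 = 1
g3 = g2 XOR g1 = 1 XOR 0 = 1
g4 = g0 XNOR q = 1 XNOR 1 = 1
g7 = g3 XOR g2 = 1 XOR 1 = 0
g8 = g4 XOR g2 = 1 XOR 1 = 0
g10 = NOT r = NOT 0 = 1
g11 = g10 XOR g8 = 1 XOR 0 = 1

g0 = 1, g7 = 0, g11 = 1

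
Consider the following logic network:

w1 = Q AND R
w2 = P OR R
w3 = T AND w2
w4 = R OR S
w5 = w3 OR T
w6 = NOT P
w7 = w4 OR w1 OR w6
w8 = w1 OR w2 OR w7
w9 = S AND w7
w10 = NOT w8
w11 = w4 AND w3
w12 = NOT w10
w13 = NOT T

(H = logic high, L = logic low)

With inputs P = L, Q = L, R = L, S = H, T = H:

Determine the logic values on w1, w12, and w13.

w1 = L, w12 = H, w13 = L

w1 = Q AND R = L AND L = L
w2 = P OR R = L OR L = L
w4 = R OR S = L OR H = H
w6 = NOT P = NOT L = H
w7 = w4 OR w1 OR w6 = H OR L OR H = H
w8 = w1 OR w2 OR w7 = L OR L OR H = H
w10 = NOT w8 = NOT H = L
w12 = NOT w10 = NOT L = H
w13 = NOT T = NOT H = L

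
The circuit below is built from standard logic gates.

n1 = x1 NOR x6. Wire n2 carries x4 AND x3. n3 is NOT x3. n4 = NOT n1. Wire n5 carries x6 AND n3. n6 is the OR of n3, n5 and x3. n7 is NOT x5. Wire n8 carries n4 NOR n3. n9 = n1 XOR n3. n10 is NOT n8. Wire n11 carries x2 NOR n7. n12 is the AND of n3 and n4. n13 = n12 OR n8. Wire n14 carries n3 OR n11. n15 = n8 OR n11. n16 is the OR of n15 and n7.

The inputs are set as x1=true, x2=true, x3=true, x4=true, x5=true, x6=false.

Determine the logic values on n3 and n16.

n1 = x1 NOR x6 = true NOR false = false
n3 = NOT x3 = NOT true = false
n4 = NOT n1 = NOT false = true
n7 = NOT x5 = NOT true = false
n8 = n4 NOR n3 = true NOR false = false
n11 = x2 NOR n7 = true NOR false = false
n15 = n8 OR n11 = false OR false = false
n16 = n15 OR n7 = false OR false = false

n3 = false, n16 = false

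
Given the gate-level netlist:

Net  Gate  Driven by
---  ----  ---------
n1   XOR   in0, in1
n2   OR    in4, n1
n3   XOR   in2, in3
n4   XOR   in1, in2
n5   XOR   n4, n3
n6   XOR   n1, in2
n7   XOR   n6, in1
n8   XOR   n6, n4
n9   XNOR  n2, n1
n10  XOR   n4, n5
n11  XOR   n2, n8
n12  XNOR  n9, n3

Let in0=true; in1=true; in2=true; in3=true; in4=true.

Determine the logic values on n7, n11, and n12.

n7 = false  n11 = false  n12 = true

n1 = in0 XOR in1 = true XOR true = false
n2 = in4 OR n1 = true OR false = true
n3 = in2 XOR in3 = true XOR true = false
n4 = in1 XOR in2 = true XOR true = false
n6 = n1 XOR in2 = false XOR true = true
n7 = n6 XOR in1 = true XOR true = false
n8 = n6 XOR n4 = true XOR false = true
n9 = n2 XNOR n1 = true XNOR false = false
n11 = n2 XOR n8 = true XOR true = false
n12 = n9 XNOR n3 = false XNOR false = true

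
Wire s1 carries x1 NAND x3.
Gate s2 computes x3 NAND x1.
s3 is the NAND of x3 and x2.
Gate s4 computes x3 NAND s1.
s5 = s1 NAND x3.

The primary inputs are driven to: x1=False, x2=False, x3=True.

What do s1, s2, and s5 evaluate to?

s1 = True, s2 = True, s5 = False

s1 = x1 NAND x3 = False NAND True = True
s2 = x3 NAND x1 = True NAND False = True
s5 = s1 NAND x3 = True NAND True = False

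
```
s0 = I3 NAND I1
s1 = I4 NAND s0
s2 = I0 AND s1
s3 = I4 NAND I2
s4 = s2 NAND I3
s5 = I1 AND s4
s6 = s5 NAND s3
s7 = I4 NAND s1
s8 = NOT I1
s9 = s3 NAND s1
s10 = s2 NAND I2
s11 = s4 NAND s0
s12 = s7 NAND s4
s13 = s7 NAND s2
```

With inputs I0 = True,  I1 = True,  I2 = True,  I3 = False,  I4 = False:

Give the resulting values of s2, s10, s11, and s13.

s2 = True, s10 = False, s11 = False, s13 = False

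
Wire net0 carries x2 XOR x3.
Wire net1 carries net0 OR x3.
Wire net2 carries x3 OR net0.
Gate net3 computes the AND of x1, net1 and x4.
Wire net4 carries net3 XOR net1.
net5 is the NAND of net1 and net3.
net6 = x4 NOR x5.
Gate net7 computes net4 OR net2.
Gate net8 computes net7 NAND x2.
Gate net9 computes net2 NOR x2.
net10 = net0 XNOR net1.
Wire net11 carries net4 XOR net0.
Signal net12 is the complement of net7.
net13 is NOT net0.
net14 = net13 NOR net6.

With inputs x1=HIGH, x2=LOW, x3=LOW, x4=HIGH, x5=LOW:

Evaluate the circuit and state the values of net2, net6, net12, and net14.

net0 = x2 XOR x3 = LOW XOR LOW = LOW
net1 = net0 OR x3 = LOW OR LOW = LOW
net2 = x3 OR net0 = LOW OR LOW = LOW
net3 = x1 AND net1 AND x4 = HIGH AND LOW AND HIGH = LOW
net4 = net3 XOR net1 = LOW XOR LOW = LOW
net6 = x4 NOR x5 = HIGH NOR LOW = LOW
net7 = net4 OR net2 = LOW OR LOW = LOW
net12 = NOT net7 = NOT LOW = HIGH
net13 = NOT net0 = NOT LOW = HIGH
net14 = net13 NOR net6 = HIGH NOR LOW = LOW

net2 = LOW  net6 = LOW  net12 = HIGH  net14 = LOW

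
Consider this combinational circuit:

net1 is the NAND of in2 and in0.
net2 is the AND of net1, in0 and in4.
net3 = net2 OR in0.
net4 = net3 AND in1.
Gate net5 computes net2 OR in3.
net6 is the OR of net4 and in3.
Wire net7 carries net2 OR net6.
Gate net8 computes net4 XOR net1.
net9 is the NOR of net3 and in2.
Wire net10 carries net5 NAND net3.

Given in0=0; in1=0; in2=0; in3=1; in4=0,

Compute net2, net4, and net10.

net2 = 0  net4 = 0  net10 = 1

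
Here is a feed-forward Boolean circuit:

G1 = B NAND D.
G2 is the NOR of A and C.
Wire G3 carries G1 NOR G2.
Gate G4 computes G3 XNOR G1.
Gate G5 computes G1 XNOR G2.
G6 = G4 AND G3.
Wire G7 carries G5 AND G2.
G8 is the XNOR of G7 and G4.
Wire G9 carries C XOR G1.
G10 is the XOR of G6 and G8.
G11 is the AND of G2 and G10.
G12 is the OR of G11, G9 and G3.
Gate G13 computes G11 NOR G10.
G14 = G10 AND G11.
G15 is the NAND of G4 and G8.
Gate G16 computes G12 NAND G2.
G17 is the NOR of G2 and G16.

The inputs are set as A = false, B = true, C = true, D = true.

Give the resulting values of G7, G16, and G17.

G7 = false, G16 = true, G17 = false

G1 = B NAND D = true NAND true = false
G2 = A NOR C = false NOR true = false
G3 = G1 NOR G2 = false NOR false = true
G4 = G3 XNOR G1 = true XNOR false = false
G5 = G1 XNOR G2 = false XNOR false = true
G6 = G4 AND G3 = false AND true = false
G7 = G5 AND G2 = true AND false = false
G8 = G7 XNOR G4 = false XNOR false = true
G9 = C XOR G1 = true XOR false = true
G10 = G6 XOR G8 = false XOR true = true
G11 = G2 AND G10 = false AND true = false
G12 = G11 OR G9 OR G3 = false OR true OR true = true
G16 = G12 NAND G2 = true NAND false = true
G17 = G2 NOR G16 = false NOR true = false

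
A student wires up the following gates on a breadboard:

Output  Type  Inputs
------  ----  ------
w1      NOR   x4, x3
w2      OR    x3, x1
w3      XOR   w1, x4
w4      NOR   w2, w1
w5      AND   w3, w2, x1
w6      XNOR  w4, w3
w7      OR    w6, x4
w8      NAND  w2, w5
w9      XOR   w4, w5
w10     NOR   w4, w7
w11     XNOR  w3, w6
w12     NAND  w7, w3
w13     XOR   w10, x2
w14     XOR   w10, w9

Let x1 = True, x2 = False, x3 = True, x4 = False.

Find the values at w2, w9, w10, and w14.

w2 = True, w9 = False, w10 = False, w14 = False

w1 = x4 NOR x3 = False NOR True = False
w2 = x3 OR x1 = True OR True = True
w3 = w1 XOR x4 = False XOR False = False
w4 = w2 NOR w1 = True NOR False = False
w5 = w3 AND w2 AND x1 = False AND True AND True = False
w6 = w4 XNOR w3 = False XNOR False = True
w7 = w6 OR x4 = True OR False = True
w9 = w4 XOR w5 = False XOR False = False
w10 = w4 NOR w7 = False NOR True = False
w14 = w10 XOR w9 = False XOR False = False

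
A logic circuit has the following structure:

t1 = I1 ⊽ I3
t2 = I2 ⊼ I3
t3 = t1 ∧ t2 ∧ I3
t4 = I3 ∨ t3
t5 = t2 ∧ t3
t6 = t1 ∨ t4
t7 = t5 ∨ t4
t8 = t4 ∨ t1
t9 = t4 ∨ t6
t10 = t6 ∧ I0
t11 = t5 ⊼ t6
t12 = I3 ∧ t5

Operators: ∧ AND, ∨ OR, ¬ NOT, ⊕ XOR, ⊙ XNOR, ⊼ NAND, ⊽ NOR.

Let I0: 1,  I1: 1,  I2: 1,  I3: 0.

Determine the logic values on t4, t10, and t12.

t1 = I1 NOR I3 = 1 NOR 0 = 0
t2 = I2 NAND I3 = 1 NAND 0 = 1
t3 = t1 AND t2 AND I3 = 0 AND 1 AND 0 = 0
t4 = I3 OR t3 = 0 OR 0 = 0
t5 = t2 AND t3 = 1 AND 0 = 0
t6 = t1 OR t4 = 0 OR 0 = 0
t10 = t6 AND I0 = 0 AND 1 = 0
t12 = I3 AND t5 = 0 AND 0 = 0

t4 = 0, t10 = 0, t12 = 0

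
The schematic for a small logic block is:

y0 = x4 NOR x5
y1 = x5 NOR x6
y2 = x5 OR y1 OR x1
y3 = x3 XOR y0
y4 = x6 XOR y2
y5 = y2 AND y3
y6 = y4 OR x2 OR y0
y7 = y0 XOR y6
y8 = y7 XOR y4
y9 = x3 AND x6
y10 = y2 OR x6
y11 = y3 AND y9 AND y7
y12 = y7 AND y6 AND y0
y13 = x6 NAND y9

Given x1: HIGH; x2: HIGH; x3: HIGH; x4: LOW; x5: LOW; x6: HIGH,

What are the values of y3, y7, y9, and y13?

y3 = LOW, y7 = LOW, y9 = HIGH, y13 = LOW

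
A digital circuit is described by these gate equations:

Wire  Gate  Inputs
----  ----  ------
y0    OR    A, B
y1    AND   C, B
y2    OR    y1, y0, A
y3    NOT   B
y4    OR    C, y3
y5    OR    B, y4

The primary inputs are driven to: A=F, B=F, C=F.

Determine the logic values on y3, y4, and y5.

y3 = T, y4 = T, y5 = T

y3 = NOT B = NOT F = T
y4 = C OR y3 = F OR T = T
y5 = B OR y4 = F OR T = T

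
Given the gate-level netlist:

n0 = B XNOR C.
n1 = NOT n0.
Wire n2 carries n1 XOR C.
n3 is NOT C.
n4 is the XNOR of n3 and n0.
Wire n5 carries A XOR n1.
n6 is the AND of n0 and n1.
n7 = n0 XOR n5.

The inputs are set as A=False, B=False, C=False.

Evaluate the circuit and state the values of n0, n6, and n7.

n0 = True, n6 = False, n7 = True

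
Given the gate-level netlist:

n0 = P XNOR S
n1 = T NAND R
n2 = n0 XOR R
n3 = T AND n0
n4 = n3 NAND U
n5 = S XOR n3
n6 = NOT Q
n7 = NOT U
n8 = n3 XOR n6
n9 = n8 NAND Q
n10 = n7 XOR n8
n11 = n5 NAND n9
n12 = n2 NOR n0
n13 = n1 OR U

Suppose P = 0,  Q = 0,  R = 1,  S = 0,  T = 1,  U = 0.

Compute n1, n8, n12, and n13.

n0 = P XNOR S = 0 XNOR 0 = 1
n1 = T NAND R = 1 NAND 1 = 0
n2 = n0 XOR R = 1 XOR 1 = 0
n3 = T AND n0 = 1 AND 1 = 1
n6 = NOT Q = NOT 0 = 1
n8 = n3 XOR n6 = 1 XOR 1 = 0
n12 = n2 NOR n0 = 0 NOR 1 = 0
n13 = n1 OR U = 0 OR 0 = 0

n1 = 0  n8 = 0  n12 = 0  n13 = 0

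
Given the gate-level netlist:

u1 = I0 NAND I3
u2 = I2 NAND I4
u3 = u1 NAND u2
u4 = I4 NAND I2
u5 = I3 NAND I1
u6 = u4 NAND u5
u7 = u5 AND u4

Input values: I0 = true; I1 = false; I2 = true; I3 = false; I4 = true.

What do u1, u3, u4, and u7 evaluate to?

u1 = I0 NAND I3 = true NAND false = true
u2 = I2 NAND I4 = true NAND true = false
u3 = u1 NAND u2 = true NAND false = true
u4 = I4 NAND I2 = true NAND true = false
u5 = I3 NAND I1 = false NAND false = true
u7 = u5 AND u4 = true AND false = false

u1 = true, u3 = true, u4 = false, u7 = false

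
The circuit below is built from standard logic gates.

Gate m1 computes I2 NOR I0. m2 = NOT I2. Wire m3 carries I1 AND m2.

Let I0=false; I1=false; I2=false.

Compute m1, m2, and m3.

m1 = I2 NOR I0 = false NOR false = true
m2 = NOT I2 = NOT false = true
m3 = I1 AND m2 = false AND true = false

m1 = true; m2 = true; m3 = false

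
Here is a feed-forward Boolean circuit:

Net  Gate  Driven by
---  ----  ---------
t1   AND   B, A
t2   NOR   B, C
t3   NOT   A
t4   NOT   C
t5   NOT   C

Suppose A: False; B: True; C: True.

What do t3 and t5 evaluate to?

t3 = NOT A = NOT False = True
t5 = NOT C = NOT True = False

t3 = True  t5 = False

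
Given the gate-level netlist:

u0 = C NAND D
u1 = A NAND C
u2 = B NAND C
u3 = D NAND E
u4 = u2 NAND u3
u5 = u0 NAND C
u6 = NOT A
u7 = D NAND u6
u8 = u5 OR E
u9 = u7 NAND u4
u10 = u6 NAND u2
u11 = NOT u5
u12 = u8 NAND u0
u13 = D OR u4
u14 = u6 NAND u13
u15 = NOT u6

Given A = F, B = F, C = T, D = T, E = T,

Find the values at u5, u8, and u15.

u5 = T  u8 = T  u15 = F

u0 = C NAND D = T NAND T = F
u5 = u0 NAND C = F NAND T = T
u6 = NOT A = NOT F = T
u8 = u5 OR E = T OR T = T
u15 = NOT u6 = NOT T = F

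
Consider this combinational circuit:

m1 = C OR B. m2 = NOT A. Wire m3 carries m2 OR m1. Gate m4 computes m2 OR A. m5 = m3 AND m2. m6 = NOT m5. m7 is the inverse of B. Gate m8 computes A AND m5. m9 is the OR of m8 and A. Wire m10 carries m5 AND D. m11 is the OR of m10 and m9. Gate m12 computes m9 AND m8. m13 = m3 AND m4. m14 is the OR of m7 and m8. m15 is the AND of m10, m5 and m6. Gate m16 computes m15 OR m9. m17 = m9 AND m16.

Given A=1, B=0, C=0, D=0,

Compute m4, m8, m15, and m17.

m1 = C OR B = 0 OR 0 = 0
m2 = NOT A = NOT 1 = 0
m3 = m2 OR m1 = 0 OR 0 = 0
m4 = m2 OR A = 0 OR 1 = 1
m5 = m3 AND m2 = 0 AND 0 = 0
m6 = NOT m5 = NOT 0 = 1
m8 = A AND m5 = 1 AND 0 = 0
m9 = m8 OR A = 0 OR 1 = 1
m10 = m5 AND D = 0 AND 0 = 0
m15 = m10 AND m5 AND m6 = 0 AND 0 AND 1 = 0
m16 = m15 OR m9 = 0 OR 1 = 1
m17 = m9 AND m16 = 1 AND 1 = 1

m4 = 1  m8 = 0  m15 = 0  m17 = 1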